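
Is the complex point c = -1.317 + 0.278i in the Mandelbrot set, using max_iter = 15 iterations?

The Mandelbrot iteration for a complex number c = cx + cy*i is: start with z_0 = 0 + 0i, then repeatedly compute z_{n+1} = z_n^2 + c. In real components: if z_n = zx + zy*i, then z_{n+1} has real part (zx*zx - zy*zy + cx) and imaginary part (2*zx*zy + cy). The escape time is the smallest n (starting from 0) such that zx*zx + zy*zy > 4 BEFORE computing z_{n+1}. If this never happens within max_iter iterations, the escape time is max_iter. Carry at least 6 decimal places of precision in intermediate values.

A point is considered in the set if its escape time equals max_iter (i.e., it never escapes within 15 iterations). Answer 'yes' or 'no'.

Answer: no

Derivation:
z_0 = 0 + 0i, c = -1.3170 + 0.2780i
Iter 1: z = -1.3170 + 0.2780i, |z|^2 = 1.8118
Iter 2: z = 0.3402 + -0.4543i, |z|^2 = 0.3221
Iter 3: z = -1.4076 + -0.0311i, |z|^2 = 1.9823
Iter 4: z = 0.6634 + 0.3655i, |z|^2 = 0.5737
Iter 5: z = -1.0105 + 0.7629i, |z|^2 = 1.6032
Iter 6: z = -0.8779 + -1.2639i, |z|^2 = 2.3681
Iter 7: z = -2.1436 + 2.4972i, |z|^2 = 10.8310
Escaped at iteration 7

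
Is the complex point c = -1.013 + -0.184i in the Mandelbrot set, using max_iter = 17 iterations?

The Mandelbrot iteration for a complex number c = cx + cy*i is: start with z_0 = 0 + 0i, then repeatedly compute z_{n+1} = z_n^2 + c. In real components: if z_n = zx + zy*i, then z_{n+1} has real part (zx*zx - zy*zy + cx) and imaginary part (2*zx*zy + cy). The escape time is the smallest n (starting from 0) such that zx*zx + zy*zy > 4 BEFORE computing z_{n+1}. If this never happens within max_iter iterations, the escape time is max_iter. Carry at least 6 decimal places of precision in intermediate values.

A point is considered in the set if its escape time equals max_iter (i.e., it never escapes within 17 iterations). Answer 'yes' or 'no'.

z_0 = 0 + 0i, c = -1.0130 + -0.1840i
Iter 1: z = -1.0130 + -0.1840i, |z|^2 = 1.0600
Iter 2: z = -0.0207 + 0.1888i, |z|^2 = 0.0361
Iter 3: z = -1.0482 + -0.1918i, |z|^2 = 1.1355
Iter 4: z = 0.0490 + 0.2181i, |z|^2 = 0.0500
Iter 5: z = -1.0582 + -0.1626i, |z|^2 = 1.1462
Iter 6: z = 0.0803 + 0.1602i, |z|^2 = 0.0321
Iter 7: z = -1.0322 + -0.1583i, |z|^2 = 1.0905
Iter 8: z = 0.0274 + 0.1427i, |z|^2 = 0.0211
Iter 9: z = -1.0326 + -0.1762i, |z|^2 = 1.0973
Iter 10: z = 0.0223 + 0.1798i, |z|^2 = 0.0328
Iter 11: z = -1.0448 + -0.1760i, |z|^2 = 1.1227
Iter 12: z = 0.0477 + 0.1838i, |z|^2 = 0.0360
Iter 13: z = -1.0445 + -0.1665i, |z|^2 = 1.1187
Iter 14: z = 0.0502 + 0.1637i, |z|^2 = 0.0293
Iter 15: z = -1.0373 + -0.1675i, |z|^2 = 1.1040
Iter 16: z = 0.0349 + 0.1636i, |z|^2 = 0.0280
Did not escape in 17 iterations → in set

Answer: yes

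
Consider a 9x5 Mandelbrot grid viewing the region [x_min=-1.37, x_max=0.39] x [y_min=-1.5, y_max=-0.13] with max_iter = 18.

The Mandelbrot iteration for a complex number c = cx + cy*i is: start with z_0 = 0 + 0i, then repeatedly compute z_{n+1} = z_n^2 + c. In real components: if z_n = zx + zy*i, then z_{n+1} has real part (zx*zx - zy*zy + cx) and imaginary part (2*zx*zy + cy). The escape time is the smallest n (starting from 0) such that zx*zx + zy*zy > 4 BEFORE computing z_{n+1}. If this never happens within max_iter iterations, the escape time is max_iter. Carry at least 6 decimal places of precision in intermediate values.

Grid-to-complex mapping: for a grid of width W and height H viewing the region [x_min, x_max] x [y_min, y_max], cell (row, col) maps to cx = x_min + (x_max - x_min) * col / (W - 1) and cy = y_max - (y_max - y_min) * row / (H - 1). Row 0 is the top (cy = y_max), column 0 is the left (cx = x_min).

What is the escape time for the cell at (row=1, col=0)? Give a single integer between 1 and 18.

z_0 = 0 + 0i, c = -1.3700 + -0.4725i
Iter 1: z = -1.3700 + -0.4725i, |z|^2 = 2.1002
Iter 2: z = 0.2836 + 0.8222i, |z|^2 = 0.7564
Iter 3: z = -1.9655 + -0.0061i, |z|^2 = 3.8631
Iter 4: z = 2.4931 + -0.4485i, |z|^2 = 6.4165
Escaped at iteration 4

Answer: 4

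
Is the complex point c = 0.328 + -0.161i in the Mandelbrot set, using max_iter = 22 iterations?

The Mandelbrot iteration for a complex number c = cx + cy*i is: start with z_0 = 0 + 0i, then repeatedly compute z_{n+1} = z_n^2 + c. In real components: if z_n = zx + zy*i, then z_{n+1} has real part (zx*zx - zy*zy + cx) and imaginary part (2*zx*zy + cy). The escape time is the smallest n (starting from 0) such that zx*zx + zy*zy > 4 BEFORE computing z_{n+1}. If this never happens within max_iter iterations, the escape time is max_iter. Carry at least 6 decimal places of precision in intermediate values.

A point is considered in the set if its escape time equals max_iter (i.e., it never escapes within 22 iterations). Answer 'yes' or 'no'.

Answer: yes

Derivation:
z_0 = 0 + 0i, c = 0.3280 + -0.1610i
Iter 1: z = 0.3280 + -0.1610i, |z|^2 = 0.1335
Iter 2: z = 0.4097 + -0.2666i, |z|^2 = 0.2389
Iter 3: z = 0.4247 + -0.3794i, |z|^2 = 0.3244
Iter 4: z = 0.3644 + -0.4833i, |z|^2 = 0.3664
Iter 5: z = 0.2272 + -0.5133i, |z|^2 = 0.3151
Iter 6: z = 0.1162 + -0.3942i, |z|^2 = 0.1689
Iter 7: z = 0.1861 + -0.2526i, |z|^2 = 0.0984
Iter 8: z = 0.2988 + -0.2550i, |z|^2 = 0.1543
Iter 9: z = 0.3523 + -0.3134i, |z|^2 = 0.2223
Iter 10: z = 0.3539 + -0.3818i, |z|^2 = 0.2710
Iter 11: z = 0.3075 + -0.4312i, |z|^2 = 0.2805
Iter 12: z = 0.2366 + -0.4262i, |z|^2 = 0.2376
Iter 13: z = 0.2024 + -0.3626i, |z|^2 = 0.1725
Iter 14: z = 0.2374 + -0.3078i, |z|^2 = 0.1511
Iter 15: z = 0.2897 + -0.3072i, |z|^2 = 0.1782
Iter 16: z = 0.3176 + -0.3389i, |z|^2 = 0.2157
Iter 17: z = 0.3140 + -0.3763i, |z|^2 = 0.2402
Iter 18: z = 0.2850 + -0.3973i, |z|^2 = 0.2390
Iter 19: z = 0.2514 + -0.3874i, |z|^2 = 0.2133
Iter 20: z = 0.2411 + -0.3558i, |z|^2 = 0.1847
Iter 21: z = 0.2595 + -0.3326i, |z|^2 = 0.1780
Did not escape in 22 iterations → in set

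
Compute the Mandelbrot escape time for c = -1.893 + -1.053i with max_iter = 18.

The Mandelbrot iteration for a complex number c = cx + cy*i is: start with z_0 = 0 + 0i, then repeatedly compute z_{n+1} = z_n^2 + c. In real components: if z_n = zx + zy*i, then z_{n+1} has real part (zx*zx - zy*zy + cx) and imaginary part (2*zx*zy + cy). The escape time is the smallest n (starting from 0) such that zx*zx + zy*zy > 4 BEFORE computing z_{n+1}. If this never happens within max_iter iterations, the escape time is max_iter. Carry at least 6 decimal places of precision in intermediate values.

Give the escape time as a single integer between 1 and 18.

Answer: 1

Derivation:
z_0 = 0 + 0i, c = -1.8930 + -1.0530i
Iter 1: z = -1.8930 + -1.0530i, |z|^2 = 4.6923
Escaped at iteration 1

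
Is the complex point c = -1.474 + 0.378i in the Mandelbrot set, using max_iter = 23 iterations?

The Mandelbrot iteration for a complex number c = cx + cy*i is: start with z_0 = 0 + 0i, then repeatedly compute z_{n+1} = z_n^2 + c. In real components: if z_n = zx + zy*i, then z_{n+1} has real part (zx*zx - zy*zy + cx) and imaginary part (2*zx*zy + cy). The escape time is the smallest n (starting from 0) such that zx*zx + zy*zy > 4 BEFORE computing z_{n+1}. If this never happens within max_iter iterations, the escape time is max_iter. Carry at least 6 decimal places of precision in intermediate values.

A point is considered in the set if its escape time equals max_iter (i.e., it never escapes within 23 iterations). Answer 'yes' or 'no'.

z_0 = 0 + 0i, c = -1.4740 + 0.3780i
Iter 1: z = -1.4740 + 0.3780i, |z|^2 = 2.3156
Iter 2: z = 0.5558 + -0.7363i, |z|^2 = 0.8511
Iter 3: z = -1.7073 + -0.4405i, |z|^2 = 3.1089
Iter 4: z = 1.2468 + 1.8822i, |z|^2 = 5.0971
Escaped at iteration 4

Answer: no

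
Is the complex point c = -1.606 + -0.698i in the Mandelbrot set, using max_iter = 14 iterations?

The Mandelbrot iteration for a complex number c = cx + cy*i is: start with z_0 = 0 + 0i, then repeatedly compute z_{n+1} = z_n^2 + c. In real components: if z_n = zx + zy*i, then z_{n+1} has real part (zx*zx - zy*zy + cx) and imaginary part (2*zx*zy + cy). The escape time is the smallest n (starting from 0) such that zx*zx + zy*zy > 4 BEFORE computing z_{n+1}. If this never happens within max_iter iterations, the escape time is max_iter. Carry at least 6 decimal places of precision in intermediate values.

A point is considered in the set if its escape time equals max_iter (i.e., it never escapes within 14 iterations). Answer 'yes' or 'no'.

Answer: no

Derivation:
z_0 = 0 + 0i, c = -1.6060 + -0.6980i
Iter 1: z = -1.6060 + -0.6980i, |z|^2 = 3.0664
Iter 2: z = 0.4860 + 1.5440i, |z|^2 = 2.6201
Iter 3: z = -3.7536 + 0.8028i, |z|^2 = 14.7343
Escaped at iteration 3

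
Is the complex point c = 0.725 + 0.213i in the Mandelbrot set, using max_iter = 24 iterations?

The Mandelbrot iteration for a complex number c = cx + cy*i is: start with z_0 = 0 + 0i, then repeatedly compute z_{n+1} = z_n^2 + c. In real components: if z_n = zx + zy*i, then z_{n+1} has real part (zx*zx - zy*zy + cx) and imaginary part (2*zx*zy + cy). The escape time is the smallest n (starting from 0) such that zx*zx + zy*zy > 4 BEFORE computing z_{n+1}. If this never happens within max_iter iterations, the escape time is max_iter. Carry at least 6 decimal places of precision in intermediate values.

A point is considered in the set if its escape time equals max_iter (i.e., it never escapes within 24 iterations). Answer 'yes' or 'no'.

Answer: no

Derivation:
z_0 = 0 + 0i, c = 0.7250 + 0.2130i
Iter 1: z = 0.7250 + 0.2130i, |z|^2 = 0.5710
Iter 2: z = 1.2053 + 0.5218i, |z|^2 = 1.7250
Iter 3: z = 1.9053 + 1.4709i, |z|^2 = 5.7938
Escaped at iteration 3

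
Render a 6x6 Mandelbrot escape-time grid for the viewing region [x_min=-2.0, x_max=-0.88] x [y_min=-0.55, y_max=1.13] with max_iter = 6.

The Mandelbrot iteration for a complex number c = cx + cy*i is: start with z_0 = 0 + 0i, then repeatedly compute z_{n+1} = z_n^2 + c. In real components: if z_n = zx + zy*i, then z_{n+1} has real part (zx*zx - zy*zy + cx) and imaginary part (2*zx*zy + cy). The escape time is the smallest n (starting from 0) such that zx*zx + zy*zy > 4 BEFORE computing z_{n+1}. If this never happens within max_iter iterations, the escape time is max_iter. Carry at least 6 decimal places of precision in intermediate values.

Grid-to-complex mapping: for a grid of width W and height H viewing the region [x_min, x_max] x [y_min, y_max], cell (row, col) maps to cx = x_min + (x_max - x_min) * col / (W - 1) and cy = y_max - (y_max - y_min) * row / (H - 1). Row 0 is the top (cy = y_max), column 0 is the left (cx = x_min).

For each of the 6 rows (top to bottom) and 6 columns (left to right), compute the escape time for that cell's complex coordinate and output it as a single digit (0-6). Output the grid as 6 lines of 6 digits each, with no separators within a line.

(row=0, col=0): c = -2.0000 + 1.1300i → escape time 1
(row=0, col=1): c = -1.7760 + 1.1300i → escape time 1
(row=0, col=2): c = -1.5520 + 1.1300i → escape time 2
(row=0, col=3): c = -1.3280 + 1.1300i → escape time 2
(row=0, col=4): c = -1.1040 + 1.1300i → escape time 3
(row=0, col=5): c = -0.8800 + 1.1300i → escape time 3
(row=1, col=0): c = -2.0000 + 0.7940i → escape time 1
(row=1, col=1): c = -1.7760 + 0.7940i → escape time 2
(row=1, col=2): c = -1.5520 + 0.7940i → escape time 3
(row=1, col=3): c = -1.3280 + 0.7940i → escape time 3
(row=1, col=4): c = -1.1040 + 0.7940i → escape time 3
(row=1, col=5): c = -0.8800 + 0.7940i → escape time 4
(row=2, col=0): c = -2.0000 + 0.4580i → escape time 1
(row=2, col=1): c = -1.7760 + 0.4580i → escape time 3
(row=2, col=2): c = -1.5520 + 0.4580i → escape time 3
(row=2, col=3): c = -1.3280 + 0.4580i → escape time 4
(row=2, col=4): c = -1.1040 + 0.4580i → escape time 5
(row=2, col=5): c = -0.8800 + 0.4580i → escape time 6
(row=3, col=0): c = -2.0000 + 0.1220i → escape time 1
(row=3, col=1): c = -1.7760 + 0.1220i → escape time 4
(row=3, col=2): c = -1.5520 + 0.1220i → escape time 6
(row=3, col=3): c = -1.3280 + 0.1220i → escape time 6
(row=3, col=4): c = -1.1040 + 0.1220i → escape time 6
(row=3, col=5): c = -0.8800 + 0.1220i → escape time 6
(row=4, col=0): c = -2.0000 + -0.2140i → escape time 1
(row=4, col=1): c = -1.7760 + -0.2140i → escape time 4
(row=4, col=2): c = -1.5520 + -0.2140i → escape time 5
(row=4, col=3): c = -1.3280 + -0.2140i → escape time 6
(row=4, col=4): c = -1.1040 + -0.2140i → escape time 6
(row=4, col=5): c = -0.8800 + -0.2140i → escape time 6
(row=5, col=0): c = -2.0000 + -0.5500i → escape time 1
(row=5, col=1): c = -1.7760 + -0.5500i → escape time 3
(row=5, col=2): c = -1.5520 + -0.5500i → escape time 3
(row=5, col=3): c = -1.3280 + -0.5500i → escape time 3
(row=5, col=4): c = -1.1040 + -0.5500i → escape time 5
(row=5, col=5): c = -0.8800 + -0.5500i → escape time 5

Answer: 112233
123334
133456
146666
145666
133355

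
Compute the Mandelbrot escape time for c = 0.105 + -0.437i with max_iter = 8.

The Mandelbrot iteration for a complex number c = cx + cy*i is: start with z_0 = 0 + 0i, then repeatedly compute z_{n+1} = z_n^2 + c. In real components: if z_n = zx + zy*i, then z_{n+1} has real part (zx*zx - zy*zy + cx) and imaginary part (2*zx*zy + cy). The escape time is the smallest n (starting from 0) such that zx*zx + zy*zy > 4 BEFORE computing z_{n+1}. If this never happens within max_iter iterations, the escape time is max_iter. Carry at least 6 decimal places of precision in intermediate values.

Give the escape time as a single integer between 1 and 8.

Answer: 8

Derivation:
z_0 = 0 + 0i, c = 0.1050 + -0.4370i
Iter 1: z = 0.1050 + -0.4370i, |z|^2 = 0.2020
Iter 2: z = -0.0749 + -0.5288i, |z|^2 = 0.2852
Iter 3: z = -0.1690 + -0.3577i, |z|^2 = 0.1565
Iter 4: z = 0.0056 + -0.3161i, |z|^2 = 0.0999
Iter 5: z = 0.0051 + -0.4405i, |z|^2 = 0.1941
Iter 6: z = -0.0890 + -0.4415i, |z|^2 = 0.2029
Iter 7: z = -0.0820 + -0.3584i, |z|^2 = 0.1352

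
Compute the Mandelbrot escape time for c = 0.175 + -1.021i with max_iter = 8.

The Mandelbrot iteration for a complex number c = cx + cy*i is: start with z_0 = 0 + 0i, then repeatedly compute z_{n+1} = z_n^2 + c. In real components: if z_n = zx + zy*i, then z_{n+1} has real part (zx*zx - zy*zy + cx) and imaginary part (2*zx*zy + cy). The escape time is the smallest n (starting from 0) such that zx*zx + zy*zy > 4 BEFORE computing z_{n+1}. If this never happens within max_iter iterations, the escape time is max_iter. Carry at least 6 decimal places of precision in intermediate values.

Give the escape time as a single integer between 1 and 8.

Answer: 4

Derivation:
z_0 = 0 + 0i, c = 0.1750 + -1.0210i
Iter 1: z = 0.1750 + -1.0210i, |z|^2 = 1.0731
Iter 2: z = -0.8368 + -1.3783i, |z|^2 = 2.6001
Iter 3: z = -1.0246 + 1.2859i, |z|^2 = 2.7032
Iter 4: z = -0.4286 + -3.6559i, |z|^2 = 13.5496
Escaped at iteration 4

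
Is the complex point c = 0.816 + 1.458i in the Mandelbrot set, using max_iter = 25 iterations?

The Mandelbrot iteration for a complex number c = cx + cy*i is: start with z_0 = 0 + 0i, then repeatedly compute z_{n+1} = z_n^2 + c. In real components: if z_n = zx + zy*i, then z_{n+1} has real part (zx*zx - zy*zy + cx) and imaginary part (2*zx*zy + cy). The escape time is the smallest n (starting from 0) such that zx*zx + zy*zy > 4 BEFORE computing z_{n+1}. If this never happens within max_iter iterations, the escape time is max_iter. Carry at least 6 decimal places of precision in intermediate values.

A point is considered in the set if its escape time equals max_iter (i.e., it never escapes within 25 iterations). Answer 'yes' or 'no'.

z_0 = 0 + 0i, c = 0.8160 + 1.4580i
Iter 1: z = 0.8160 + 1.4580i, |z|^2 = 2.7916
Iter 2: z = -0.6439 + 3.8375i, |z|^2 = 15.1407
Escaped at iteration 2

Answer: no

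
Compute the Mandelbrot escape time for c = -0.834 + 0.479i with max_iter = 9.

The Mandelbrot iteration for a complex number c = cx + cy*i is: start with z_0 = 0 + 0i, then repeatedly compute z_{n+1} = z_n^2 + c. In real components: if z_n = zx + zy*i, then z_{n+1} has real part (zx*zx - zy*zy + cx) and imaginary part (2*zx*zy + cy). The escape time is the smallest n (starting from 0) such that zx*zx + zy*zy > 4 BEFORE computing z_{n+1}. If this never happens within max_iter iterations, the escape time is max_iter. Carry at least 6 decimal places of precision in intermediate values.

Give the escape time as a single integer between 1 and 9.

Answer: 6

Derivation:
z_0 = 0 + 0i, c = -0.8340 + 0.4790i
Iter 1: z = -0.8340 + 0.4790i, |z|^2 = 0.9250
Iter 2: z = -0.3679 + -0.3200i, |z|^2 = 0.2377
Iter 3: z = -0.8010 + 0.7144i, |z|^2 = 1.1521
Iter 4: z = -0.7027 + -0.6656i, |z|^2 = 0.9368
Iter 5: z = -0.7831 + 1.4144i, |z|^2 = 2.6140
Iter 6: z = -2.2213 + -1.7364i, |z|^2 = 7.9495
Escaped at iteration 6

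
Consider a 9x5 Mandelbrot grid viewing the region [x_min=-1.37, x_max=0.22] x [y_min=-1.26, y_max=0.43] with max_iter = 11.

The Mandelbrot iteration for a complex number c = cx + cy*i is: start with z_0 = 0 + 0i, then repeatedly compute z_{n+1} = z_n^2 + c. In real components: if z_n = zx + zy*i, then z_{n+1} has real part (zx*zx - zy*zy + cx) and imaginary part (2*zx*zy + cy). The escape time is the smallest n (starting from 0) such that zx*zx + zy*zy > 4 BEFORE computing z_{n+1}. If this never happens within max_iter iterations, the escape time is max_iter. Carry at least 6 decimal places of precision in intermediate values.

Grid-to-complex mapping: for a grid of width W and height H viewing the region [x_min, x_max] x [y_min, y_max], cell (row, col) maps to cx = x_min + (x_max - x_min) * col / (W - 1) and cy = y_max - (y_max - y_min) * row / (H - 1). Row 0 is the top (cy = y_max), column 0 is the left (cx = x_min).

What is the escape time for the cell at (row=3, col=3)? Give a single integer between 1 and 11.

z_0 = 0 + 0i, c = -0.7738 + -0.8375i
Iter 1: z = -0.7738 + -0.8375i, |z|^2 = 1.3001
Iter 2: z = -0.8765 + 0.4585i, |z|^2 = 0.9784
Iter 3: z = -0.2158 + -1.6413i, |z|^2 = 2.7404
Iter 4: z = -3.4210 + -0.1291i, |z|^2 = 11.7196
Escaped at iteration 4

Answer: 4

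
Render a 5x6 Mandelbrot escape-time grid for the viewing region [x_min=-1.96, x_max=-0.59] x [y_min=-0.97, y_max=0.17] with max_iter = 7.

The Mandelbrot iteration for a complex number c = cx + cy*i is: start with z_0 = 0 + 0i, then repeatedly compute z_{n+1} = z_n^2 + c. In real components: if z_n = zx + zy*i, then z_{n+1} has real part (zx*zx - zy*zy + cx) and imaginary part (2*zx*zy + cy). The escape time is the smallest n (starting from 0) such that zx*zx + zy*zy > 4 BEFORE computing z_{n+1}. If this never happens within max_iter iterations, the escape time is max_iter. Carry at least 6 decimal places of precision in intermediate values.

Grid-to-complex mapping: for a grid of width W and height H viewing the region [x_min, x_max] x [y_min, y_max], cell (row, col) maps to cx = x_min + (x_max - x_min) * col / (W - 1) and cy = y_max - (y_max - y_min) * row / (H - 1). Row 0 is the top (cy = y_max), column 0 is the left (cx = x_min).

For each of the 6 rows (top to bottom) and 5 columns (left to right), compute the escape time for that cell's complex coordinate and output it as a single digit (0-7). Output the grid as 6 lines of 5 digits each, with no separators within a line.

Answer: 35777
56777
34777
13457
13346
12334

Derivation:
(row=0, col=0): c = -1.9600 + 0.1700i → escape time 3
(row=0, col=1): c = -1.6175 + 0.1700i → escape time 5
(row=0, col=2): c = -1.2750 + 0.1700i → escape time 7
(row=0, col=3): c = -0.9325 + 0.1700i → escape time 7
(row=0, col=4): c = -0.5900 + 0.1700i → escape time 7
(row=1, col=0): c = -1.9600 + -0.0580i → escape time 5
(row=1, col=1): c = -1.6175 + -0.0580i → escape time 6
(row=1, col=2): c = -1.2750 + -0.0580i → escape time 7
(row=1, col=3): c = -0.9325 + -0.0580i → escape time 7
(row=1, col=4): c = -0.5900 + -0.0580i → escape time 7
(row=2, col=0): c = -1.9600 + -0.2860i → escape time 3
(row=2, col=1): c = -1.6175 + -0.2860i → escape time 4
(row=2, col=2): c = -1.2750 + -0.2860i → escape time 7
(row=2, col=3): c = -0.9325 + -0.2860i → escape time 7
(row=2, col=4): c = -0.5900 + -0.2860i → escape time 7
(row=3, col=0): c = -1.9600 + -0.5140i → escape time 1
(row=3, col=1): c = -1.6175 + -0.5140i → escape time 3
(row=3, col=2): c = -1.2750 + -0.5140i → escape time 4
(row=3, col=3): c = -0.9325 + -0.5140i → escape time 5
(row=3, col=4): c = -0.5900 + -0.5140i → escape time 7
(row=4, col=0): c = -1.9600 + -0.7420i → escape time 1
(row=4, col=1): c = -1.6175 + -0.7420i → escape time 3
(row=4, col=2): c = -1.2750 + -0.7420i → escape time 3
(row=4, col=3): c = -0.9325 + -0.7420i → escape time 4
(row=4, col=4): c = -0.5900 + -0.7420i → escape time 6
(row=5, col=0): c = -1.9600 + -0.9700i → escape time 1
(row=5, col=1): c = -1.6175 + -0.9700i → escape time 2
(row=5, col=2): c = -1.2750 + -0.9700i → escape time 3
(row=5, col=3): c = -0.9325 + -0.9700i → escape time 3
(row=5, col=4): c = -0.5900 + -0.9700i → escape time 4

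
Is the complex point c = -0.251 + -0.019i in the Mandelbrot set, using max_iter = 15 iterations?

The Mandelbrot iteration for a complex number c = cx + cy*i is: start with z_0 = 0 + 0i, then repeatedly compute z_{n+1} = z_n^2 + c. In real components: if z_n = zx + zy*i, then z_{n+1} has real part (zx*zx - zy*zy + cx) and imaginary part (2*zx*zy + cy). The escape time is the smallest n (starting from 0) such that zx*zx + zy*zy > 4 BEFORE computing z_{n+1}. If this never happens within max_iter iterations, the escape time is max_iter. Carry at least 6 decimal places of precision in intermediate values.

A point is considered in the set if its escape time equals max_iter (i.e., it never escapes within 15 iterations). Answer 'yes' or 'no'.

z_0 = 0 + 0i, c = -0.2510 + -0.0190i
Iter 1: z = -0.2510 + -0.0190i, |z|^2 = 0.0634
Iter 2: z = -0.1884 + -0.0095i, |z|^2 = 0.0356
Iter 3: z = -0.2156 + -0.0154i, |z|^2 = 0.0467
Iter 4: z = -0.2048 + -0.0123i, |z|^2 = 0.0421
Iter 5: z = -0.2092 + -0.0139i, |z|^2 = 0.0440
Iter 6: z = -0.2074 + -0.0132i, |z|^2 = 0.0432
Iter 7: z = -0.2082 + -0.0135i, |z|^2 = 0.0435
Iter 8: z = -0.2079 + -0.0134i, |z|^2 = 0.0434
Iter 9: z = -0.2080 + -0.0134i, |z|^2 = 0.0434
Iter 10: z = -0.2079 + -0.0134i, |z|^2 = 0.0434
Iter 11: z = -0.2079 + -0.0134i, |z|^2 = 0.0434
Iter 12: z = -0.2079 + -0.0134i, |z|^2 = 0.0434
Iter 13: z = -0.2079 + -0.0134i, |z|^2 = 0.0434
Iter 14: z = -0.2079 + -0.0134i, |z|^2 = 0.0434
Did not escape in 15 iterations → in set

Answer: yes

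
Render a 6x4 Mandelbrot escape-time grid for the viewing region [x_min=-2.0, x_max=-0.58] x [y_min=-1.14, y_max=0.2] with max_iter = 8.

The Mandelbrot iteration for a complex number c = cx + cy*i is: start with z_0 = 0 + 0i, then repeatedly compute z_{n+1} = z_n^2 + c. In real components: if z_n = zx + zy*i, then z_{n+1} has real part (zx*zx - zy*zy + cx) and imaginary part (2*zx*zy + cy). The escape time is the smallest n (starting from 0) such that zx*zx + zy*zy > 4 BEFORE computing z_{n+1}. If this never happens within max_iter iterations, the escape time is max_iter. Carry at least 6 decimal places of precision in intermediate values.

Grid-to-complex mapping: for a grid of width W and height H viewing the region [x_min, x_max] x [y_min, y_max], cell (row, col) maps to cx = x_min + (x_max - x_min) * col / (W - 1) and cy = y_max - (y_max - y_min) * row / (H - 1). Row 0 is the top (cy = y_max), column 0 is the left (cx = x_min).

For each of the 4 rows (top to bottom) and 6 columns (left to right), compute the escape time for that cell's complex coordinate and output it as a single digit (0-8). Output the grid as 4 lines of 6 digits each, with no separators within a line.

(row=0, col=0): c = -2.0000 + 0.2000i → escape time 1
(row=0, col=1): c = -1.7160 + 0.2000i → escape time 4
(row=0, col=2): c = -1.4320 + 0.2000i → escape time 5
(row=0, col=3): c = -1.1480 + 0.2000i → escape time 8
(row=0, col=4): c = -0.8640 + 0.2000i → escape time 8
(row=0, col=5): c = -0.5800 + 0.2000i → escape time 8
(row=1, col=0): c = -2.0000 + -0.2467i → escape time 1
(row=1, col=1): c = -1.7160 + -0.2467i → escape time 4
(row=1, col=2): c = -1.4320 + -0.2467i → escape time 5
(row=1, col=3): c = -1.1480 + -0.2467i → escape time 8
(row=1, col=4): c = -0.8640 + -0.2467i → escape time 8
(row=1, col=5): c = -0.5800 + -0.2467i → escape time 8
(row=2, col=0): c = -2.0000 + -0.6933i → escape time 1
(row=2, col=1): c = -1.7160 + -0.6933i → escape time 3
(row=2, col=2): c = -1.4320 + -0.6933i → escape time 3
(row=2, col=3): c = -1.1480 + -0.6933i → escape time 3
(row=2, col=4): c = -0.8640 + -0.6933i → escape time 4
(row=2, col=5): c = -0.5800 + -0.6933i → escape time 8
(row=3, col=0): c = -2.0000 + -1.1400i → escape time 1
(row=3, col=1): c = -1.7160 + -1.1400i → escape time 1
(row=3, col=2): c = -1.4320 + -1.1400i → escape time 2
(row=3, col=3): c = -1.1480 + -1.1400i → escape time 3
(row=3, col=4): c = -0.8640 + -1.1400i → escape time 3
(row=3, col=5): c = -0.5800 + -1.1400i → escape time 3

Answer: 145888
145888
133348
112333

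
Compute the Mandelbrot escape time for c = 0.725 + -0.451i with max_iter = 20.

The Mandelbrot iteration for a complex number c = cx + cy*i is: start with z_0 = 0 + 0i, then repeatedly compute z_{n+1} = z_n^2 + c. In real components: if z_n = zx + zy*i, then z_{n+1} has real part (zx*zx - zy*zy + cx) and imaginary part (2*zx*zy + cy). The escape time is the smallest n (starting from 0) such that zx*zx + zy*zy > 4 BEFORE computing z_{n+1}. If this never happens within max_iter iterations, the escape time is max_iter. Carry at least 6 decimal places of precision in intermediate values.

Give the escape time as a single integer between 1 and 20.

z_0 = 0 + 0i, c = 0.7250 + -0.4510i
Iter 1: z = 0.7250 + -0.4510i, |z|^2 = 0.7290
Iter 2: z = 1.0472 + -1.1050i, |z|^2 = 2.3176
Iter 3: z = 0.6008 + -2.7653i, |z|^2 = 8.0076
Escaped at iteration 3

Answer: 3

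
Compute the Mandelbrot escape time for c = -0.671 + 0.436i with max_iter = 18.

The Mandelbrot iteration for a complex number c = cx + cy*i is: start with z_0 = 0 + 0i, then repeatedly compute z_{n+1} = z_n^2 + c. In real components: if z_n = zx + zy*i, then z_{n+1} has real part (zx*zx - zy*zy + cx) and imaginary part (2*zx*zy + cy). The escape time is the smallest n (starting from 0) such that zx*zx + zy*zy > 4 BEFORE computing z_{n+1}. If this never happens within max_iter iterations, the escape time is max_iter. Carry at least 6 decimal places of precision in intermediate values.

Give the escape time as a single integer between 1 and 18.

Answer: 18

Derivation:
z_0 = 0 + 0i, c = -0.6710 + 0.4360i
Iter 1: z = -0.6710 + 0.4360i, |z|^2 = 0.6403
Iter 2: z = -0.4109 + -0.1491i, |z|^2 = 0.1910
Iter 3: z = -0.5244 + 0.5585i, |z|^2 = 0.5870
Iter 4: z = -0.7079 + -0.1498i, |z|^2 = 0.5236
Iter 5: z = -0.1923 + 0.6481i, |z|^2 = 0.4570
Iter 6: z = -1.0541 + 0.1867i, |z|^2 = 1.1460
Iter 7: z = 0.4052 + 0.0423i, |z|^2 = 0.1660
Iter 8: z = -0.5086 + 0.4703i, |z|^2 = 0.4798
Iter 9: z = -0.6335 + -0.0424i, |z|^2 = 0.4031
Iter 10: z = -0.2715 + 0.4897i, |z|^2 = 0.3135
Iter 11: z = -0.8371 + 0.1701i, |z|^2 = 0.7297
Iter 12: z = 0.0008 + 0.1511i, |z|^2 = 0.0228
Iter 13: z = -0.6938 + 0.4362i, |z|^2 = 0.6717
Iter 14: z = -0.3799 + -0.1694i, |z|^2 = 0.1730
Iter 15: z = -0.5554 + 0.5647i, |z|^2 = 0.6273
Iter 16: z = -0.6814 + -0.1912i, |z|^2 = 0.5009
Iter 17: z = -0.2432 + 0.6966i, |z|^2 = 0.5444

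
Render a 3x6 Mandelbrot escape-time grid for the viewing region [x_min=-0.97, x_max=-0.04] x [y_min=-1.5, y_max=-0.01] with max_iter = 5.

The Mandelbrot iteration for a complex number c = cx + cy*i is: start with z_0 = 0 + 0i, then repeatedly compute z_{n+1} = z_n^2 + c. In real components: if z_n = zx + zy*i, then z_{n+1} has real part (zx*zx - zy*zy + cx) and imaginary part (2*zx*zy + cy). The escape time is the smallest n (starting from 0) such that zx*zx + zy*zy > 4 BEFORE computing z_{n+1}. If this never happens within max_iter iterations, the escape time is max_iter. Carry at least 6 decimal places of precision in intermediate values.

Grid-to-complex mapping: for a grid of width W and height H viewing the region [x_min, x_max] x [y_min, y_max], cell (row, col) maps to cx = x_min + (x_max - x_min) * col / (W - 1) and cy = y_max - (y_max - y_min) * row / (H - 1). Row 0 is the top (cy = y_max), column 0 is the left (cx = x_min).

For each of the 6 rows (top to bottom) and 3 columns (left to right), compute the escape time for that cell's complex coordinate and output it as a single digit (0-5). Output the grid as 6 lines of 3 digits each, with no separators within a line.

Answer: 555
555
555
345
333
222

Derivation:
(row=0, col=0): c = -0.9700 + -0.0100i → escape time 5
(row=0, col=1): c = -0.5050 + -0.0100i → escape time 5
(row=0, col=2): c = -0.0400 + -0.0100i → escape time 5
(row=1, col=0): c = -0.9700 + -0.3080i → escape time 5
(row=1, col=1): c = -0.5050 + -0.3080i → escape time 5
(row=1, col=2): c = -0.0400 + -0.3080i → escape time 5
(row=2, col=0): c = -0.9700 + -0.6060i → escape time 5
(row=2, col=1): c = -0.5050 + -0.6060i → escape time 5
(row=2, col=2): c = -0.0400 + -0.6060i → escape time 5
(row=3, col=0): c = -0.9700 + -0.9040i → escape time 3
(row=3, col=1): c = -0.5050 + -0.9040i → escape time 4
(row=3, col=2): c = -0.0400 + -0.9040i → escape time 5
(row=4, col=0): c = -0.9700 + -1.2020i → escape time 3
(row=4, col=1): c = -0.5050 + -1.2020i → escape time 3
(row=4, col=2): c = -0.0400 + -1.2020i → escape time 3
(row=5, col=0): c = -0.9700 + -1.5000i → escape time 2
(row=5, col=1): c = -0.5050 + -1.5000i → escape time 2
(row=5, col=2): c = -0.0400 + -1.5000i → escape time 2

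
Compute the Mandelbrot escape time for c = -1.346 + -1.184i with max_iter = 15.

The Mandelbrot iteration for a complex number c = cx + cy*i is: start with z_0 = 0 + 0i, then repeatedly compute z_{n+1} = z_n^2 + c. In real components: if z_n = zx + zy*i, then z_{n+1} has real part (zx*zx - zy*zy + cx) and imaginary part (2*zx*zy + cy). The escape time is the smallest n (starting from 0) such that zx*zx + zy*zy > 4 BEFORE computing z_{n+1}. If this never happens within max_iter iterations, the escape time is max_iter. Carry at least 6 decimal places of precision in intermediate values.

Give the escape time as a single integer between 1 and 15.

z_0 = 0 + 0i, c = -1.3460 + -1.1840i
Iter 1: z = -1.3460 + -1.1840i, |z|^2 = 3.2136
Iter 2: z = -0.9361 + 2.0033i, |z|^2 = 4.8897
Escaped at iteration 2

Answer: 2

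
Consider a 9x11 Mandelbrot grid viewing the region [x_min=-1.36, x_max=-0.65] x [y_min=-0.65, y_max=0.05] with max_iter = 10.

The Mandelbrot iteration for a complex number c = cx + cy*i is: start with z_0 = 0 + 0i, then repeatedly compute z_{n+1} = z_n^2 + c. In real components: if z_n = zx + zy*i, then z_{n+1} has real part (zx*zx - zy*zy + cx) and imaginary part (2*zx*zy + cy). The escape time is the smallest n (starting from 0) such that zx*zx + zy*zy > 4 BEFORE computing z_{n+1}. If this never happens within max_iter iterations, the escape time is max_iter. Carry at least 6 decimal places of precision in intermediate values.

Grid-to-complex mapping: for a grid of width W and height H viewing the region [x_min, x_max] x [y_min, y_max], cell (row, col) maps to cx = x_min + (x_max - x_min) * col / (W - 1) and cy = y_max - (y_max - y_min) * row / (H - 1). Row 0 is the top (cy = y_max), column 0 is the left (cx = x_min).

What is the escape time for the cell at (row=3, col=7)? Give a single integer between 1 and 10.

z_0 = 0 + 0i, c = -0.7388 + -0.1600i
Iter 1: z = -0.7388 + -0.1600i, |z|^2 = 0.5714
Iter 2: z = -0.2186 + 0.0764i, |z|^2 = 0.0536
Iter 3: z = -0.6968 + -0.1934i, |z|^2 = 0.5229
Iter 4: z = -0.2906 + 0.1095i, |z|^2 = 0.0965
Iter 5: z = -0.6663 + -0.2237i, |z|^2 = 0.4940
Iter 6: z = -0.3448 + 0.1380i, |z|^2 = 0.1380
Iter 7: z = -0.6389 + -0.2552i, |z|^2 = 0.4733
Iter 8: z = -0.3957 + 0.1661i, |z|^2 = 0.1842
Iter 9: z = -0.6098 + -0.2914i, |z|^2 = 0.4568

Answer: 10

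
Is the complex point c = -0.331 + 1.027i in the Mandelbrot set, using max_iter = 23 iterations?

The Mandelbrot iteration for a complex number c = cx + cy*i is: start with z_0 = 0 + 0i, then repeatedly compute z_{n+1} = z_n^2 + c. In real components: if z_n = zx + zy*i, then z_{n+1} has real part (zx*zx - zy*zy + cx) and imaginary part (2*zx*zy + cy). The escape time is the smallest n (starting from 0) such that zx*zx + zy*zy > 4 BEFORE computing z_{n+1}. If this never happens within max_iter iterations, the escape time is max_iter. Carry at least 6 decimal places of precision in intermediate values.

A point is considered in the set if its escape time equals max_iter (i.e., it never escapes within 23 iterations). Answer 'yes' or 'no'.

z_0 = 0 + 0i, c = -0.3310 + 1.0270i
Iter 1: z = -0.3310 + 1.0270i, |z|^2 = 1.1643
Iter 2: z = -1.2762 + 0.3471i, |z|^2 = 1.7491
Iter 3: z = 1.1771 + 0.1410i, |z|^2 = 1.4055
Iter 4: z = 1.0347 + 1.3590i, |z|^2 = 2.9174
Iter 5: z = -1.1072 + 3.8393i, |z|^2 = 15.9661
Escaped at iteration 5

Answer: no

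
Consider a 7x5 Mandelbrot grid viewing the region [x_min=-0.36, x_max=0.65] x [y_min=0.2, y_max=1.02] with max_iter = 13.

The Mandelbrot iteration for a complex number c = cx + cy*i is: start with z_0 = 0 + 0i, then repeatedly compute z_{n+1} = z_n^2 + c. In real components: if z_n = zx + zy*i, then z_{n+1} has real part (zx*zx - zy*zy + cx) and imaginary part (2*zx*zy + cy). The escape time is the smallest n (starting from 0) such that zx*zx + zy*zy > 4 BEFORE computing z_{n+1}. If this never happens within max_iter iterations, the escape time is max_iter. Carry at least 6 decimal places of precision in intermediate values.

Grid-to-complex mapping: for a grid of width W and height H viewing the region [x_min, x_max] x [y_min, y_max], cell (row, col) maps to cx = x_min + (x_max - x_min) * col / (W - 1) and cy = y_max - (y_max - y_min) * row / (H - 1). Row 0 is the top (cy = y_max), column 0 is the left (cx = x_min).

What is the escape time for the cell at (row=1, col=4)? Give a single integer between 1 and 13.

z_0 = 0 + 0i, c = 0.3133 + 0.8150i
Iter 1: z = 0.3133 + 0.8150i, |z|^2 = 0.7624
Iter 2: z = -0.2527 + 1.3257i, |z|^2 = 1.8214
Iter 3: z = -1.3804 + 0.1449i, |z|^2 = 1.9264
Iter 4: z = 2.1978 + 0.4149i, |z|^2 = 5.0022
Escaped at iteration 4

Answer: 4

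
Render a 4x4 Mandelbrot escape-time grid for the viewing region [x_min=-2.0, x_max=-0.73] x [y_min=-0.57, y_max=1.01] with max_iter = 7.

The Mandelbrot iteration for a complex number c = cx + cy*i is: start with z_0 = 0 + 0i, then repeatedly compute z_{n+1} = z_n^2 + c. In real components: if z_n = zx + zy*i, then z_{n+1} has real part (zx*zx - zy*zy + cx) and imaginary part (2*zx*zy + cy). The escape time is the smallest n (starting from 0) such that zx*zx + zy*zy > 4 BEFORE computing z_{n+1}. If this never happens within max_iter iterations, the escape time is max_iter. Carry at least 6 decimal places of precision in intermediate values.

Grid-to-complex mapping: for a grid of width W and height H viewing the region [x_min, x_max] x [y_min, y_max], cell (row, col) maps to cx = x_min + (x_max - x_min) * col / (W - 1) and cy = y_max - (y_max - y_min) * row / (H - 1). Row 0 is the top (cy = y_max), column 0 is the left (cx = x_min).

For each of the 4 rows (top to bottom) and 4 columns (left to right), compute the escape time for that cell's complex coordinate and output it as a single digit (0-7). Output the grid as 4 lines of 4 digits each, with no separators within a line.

(row=0, col=0): c = -2.0000 + 1.0100i → escape time 1
(row=0, col=1): c = -1.5767 + 1.0100i → escape time 2
(row=0, col=2): c = -1.1533 + 1.0100i → escape time 3
(row=0, col=3): c = -0.7300 + 1.0100i → escape time 3
(row=1, col=0): c = -2.0000 + 0.4833i → escape time 1
(row=1, col=1): c = -1.5767 + 0.4833i → escape time 3
(row=1, col=2): c = -1.1533 + 0.4833i → escape time 5
(row=1, col=3): c = -0.7300 + 0.4833i → escape time 7
(row=2, col=0): c = -2.0000 + -0.0433i → escape time 1
(row=2, col=1): c = -1.5767 + -0.0433i → escape time 7
(row=2, col=2): c = -1.1533 + -0.0433i → escape time 7
(row=2, col=3): c = -0.7300 + -0.0433i → escape time 7
(row=3, col=0): c = -2.0000 + -0.5700i → escape time 1
(row=3, col=1): c = -1.5767 + -0.5700i → escape time 3
(row=3, col=2): c = -1.1533 + -0.5700i → escape time 4
(row=3, col=3): c = -0.7300 + -0.5700i → escape time 6

Answer: 1233
1357
1777
1346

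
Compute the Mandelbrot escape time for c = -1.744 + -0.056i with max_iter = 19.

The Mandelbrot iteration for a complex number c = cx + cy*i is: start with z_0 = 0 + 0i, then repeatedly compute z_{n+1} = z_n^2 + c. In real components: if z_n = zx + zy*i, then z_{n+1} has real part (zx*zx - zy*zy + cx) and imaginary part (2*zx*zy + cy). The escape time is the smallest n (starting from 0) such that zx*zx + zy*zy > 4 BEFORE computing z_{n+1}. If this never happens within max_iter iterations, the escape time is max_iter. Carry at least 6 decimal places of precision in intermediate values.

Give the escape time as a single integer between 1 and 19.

z_0 = 0 + 0i, c = -1.7440 + -0.0560i
Iter 1: z = -1.7440 + -0.0560i, |z|^2 = 3.0447
Iter 2: z = 1.2944 + 0.1393i, |z|^2 = 1.6949
Iter 3: z = -0.0879 + 0.3047i, |z|^2 = 0.1006
Iter 4: z = -1.8291 + -0.1096i, |z|^2 = 3.3576
Iter 5: z = 1.5896 + 0.3449i, |z|^2 = 2.6458
Iter 6: z = 0.6639 + 1.0405i, |z|^2 = 1.5235
Iter 7: z = -2.3859 + 1.3256i, |z|^2 = 7.4498
Escaped at iteration 7

Answer: 7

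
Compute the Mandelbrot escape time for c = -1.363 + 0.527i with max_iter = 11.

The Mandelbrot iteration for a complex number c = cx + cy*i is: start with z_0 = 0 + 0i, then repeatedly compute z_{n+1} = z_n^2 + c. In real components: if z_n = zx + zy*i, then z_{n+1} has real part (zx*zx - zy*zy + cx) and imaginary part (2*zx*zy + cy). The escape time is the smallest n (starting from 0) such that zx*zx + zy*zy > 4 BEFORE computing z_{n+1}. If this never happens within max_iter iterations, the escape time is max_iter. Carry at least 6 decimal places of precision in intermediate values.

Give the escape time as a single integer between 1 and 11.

Answer: 3

Derivation:
z_0 = 0 + 0i, c = -1.3630 + 0.5270i
Iter 1: z = -1.3630 + 0.5270i, |z|^2 = 2.1355
Iter 2: z = 0.2170 + -0.9096i, |z|^2 = 0.8745
Iter 3: z = -2.1433 + 0.1322i, |z|^2 = 4.6111
Escaped at iteration 3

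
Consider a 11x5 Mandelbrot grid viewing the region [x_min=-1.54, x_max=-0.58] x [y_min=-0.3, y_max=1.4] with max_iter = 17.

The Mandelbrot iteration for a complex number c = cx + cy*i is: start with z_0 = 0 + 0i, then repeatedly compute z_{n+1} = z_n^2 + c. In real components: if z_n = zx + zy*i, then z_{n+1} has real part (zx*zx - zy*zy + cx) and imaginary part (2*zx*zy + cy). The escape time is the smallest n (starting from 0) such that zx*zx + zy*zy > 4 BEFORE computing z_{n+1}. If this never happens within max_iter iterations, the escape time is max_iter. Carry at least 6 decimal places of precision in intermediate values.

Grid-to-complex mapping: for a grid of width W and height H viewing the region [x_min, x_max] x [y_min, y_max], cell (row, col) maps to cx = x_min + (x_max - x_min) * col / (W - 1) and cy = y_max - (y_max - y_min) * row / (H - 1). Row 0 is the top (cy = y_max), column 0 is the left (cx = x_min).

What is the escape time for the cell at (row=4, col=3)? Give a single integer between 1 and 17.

z_0 = 0 + 0i, c = -1.2520 + -0.3000i
Iter 1: z = -1.2520 + -0.3000i, |z|^2 = 1.6575
Iter 2: z = 0.2255 + 0.4512i, |z|^2 = 0.2544
Iter 3: z = -1.4047 + -0.0965i, |z|^2 = 1.9826
Iter 4: z = 0.7120 + -0.0289i, |z|^2 = 0.5077
Iter 5: z = -0.7460 + -0.3411i, |z|^2 = 0.6728
Iter 6: z = -0.8119 + 0.2089i, |z|^2 = 0.7028
Iter 7: z = -0.6365 + -0.6392i, |z|^2 = 0.8137
Iter 8: z = -1.2555 + 0.5137i, |z|^2 = 1.8402
Iter 9: z = 0.0605 + -1.5899i, |z|^2 = 2.5315
Iter 10: z = -3.7761 + -0.4924i, |z|^2 = 14.5016
Escaped at iteration 10

Answer: 10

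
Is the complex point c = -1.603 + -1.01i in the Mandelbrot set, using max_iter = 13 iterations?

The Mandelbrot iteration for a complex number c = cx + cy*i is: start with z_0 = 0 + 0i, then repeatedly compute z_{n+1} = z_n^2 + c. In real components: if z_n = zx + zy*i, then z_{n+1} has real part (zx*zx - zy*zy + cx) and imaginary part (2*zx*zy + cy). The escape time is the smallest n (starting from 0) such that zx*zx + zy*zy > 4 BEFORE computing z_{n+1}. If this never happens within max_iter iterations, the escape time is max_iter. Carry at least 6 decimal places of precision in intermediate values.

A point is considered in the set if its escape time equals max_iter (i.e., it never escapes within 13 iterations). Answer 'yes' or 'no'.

z_0 = 0 + 0i, c = -1.6030 + -1.0100i
Iter 1: z = -1.6030 + -1.0100i, |z|^2 = 3.5897
Iter 2: z = -0.0535 + 2.2281i, |z|^2 = 4.9671
Escaped at iteration 2

Answer: no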